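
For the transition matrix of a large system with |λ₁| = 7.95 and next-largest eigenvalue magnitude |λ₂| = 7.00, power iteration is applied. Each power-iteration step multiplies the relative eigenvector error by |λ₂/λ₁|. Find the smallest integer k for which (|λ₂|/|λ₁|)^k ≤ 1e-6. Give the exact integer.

|λ₂/λ₁| = 7.00/7.95 = 0.88050
Need k ≥ ln(1e-6) / ln(0.88050) = -13.8155 / -0.1273 ≈ 108.560
Smallest integer k satisfying the bound: 109

109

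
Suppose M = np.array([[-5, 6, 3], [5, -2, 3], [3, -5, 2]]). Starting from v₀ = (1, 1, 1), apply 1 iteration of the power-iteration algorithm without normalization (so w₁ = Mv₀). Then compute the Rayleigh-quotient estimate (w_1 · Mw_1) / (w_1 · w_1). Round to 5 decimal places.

2.15385

w1 = Mv₀ = (4, 6, 0)
Mw1 = (16, 8, -18)
w1·Mw1 = 4·16 + 6·8 + 0·(-18) = 112; w1·w1 = 4·4 + 6·6 + 0·0 = 52
λ ≈ 112/52 = 2.15385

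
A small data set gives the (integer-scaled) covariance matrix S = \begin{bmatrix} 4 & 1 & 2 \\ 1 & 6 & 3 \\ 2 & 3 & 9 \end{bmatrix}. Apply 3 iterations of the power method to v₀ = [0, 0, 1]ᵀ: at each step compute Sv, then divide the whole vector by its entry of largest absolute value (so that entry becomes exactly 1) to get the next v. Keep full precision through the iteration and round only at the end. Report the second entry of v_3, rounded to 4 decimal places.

0.5675

Sv0 = (2.00000, 3.00000, 9.00000); divide by 9.00000 → v1 = (0.22222, 0.33333, 1.00000)
Sv1 = (3.22222, 5.22222, 10.44444); divide by 10.44444 → v2 = (0.30851, 0.50000, 1.00000)
Sv2 = (3.73404, 6.30851, 11.11702); divide by 11.11702 → v3 = (0.33589, 0.56746, 1.00000)
Requested entry of v3: 593/1045 = 0.5675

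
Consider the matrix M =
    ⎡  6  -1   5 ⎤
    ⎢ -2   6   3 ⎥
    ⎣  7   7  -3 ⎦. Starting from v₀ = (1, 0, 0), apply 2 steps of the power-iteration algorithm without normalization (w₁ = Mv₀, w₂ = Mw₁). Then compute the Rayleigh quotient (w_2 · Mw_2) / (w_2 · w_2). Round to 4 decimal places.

λ ≈ 7.1394

w1 = Mv₀ = (6, -2, 7)
w2 = Mw1 = (73, -3, 7)
Mw2 = (476, -143, 469)
w2·Mw2 = 73·476 + (-3)·(-143) + 7·469 = 38460; w2·w2 = 73·73 + (-3)·(-3) + 7·7 = 5387
λ ≈ 38460/5387 = 7.1394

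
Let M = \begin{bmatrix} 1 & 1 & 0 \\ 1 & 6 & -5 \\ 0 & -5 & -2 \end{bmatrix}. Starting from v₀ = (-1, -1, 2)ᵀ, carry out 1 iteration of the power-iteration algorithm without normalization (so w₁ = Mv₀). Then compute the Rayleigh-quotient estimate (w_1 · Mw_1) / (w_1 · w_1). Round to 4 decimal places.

w1 = Mv₀ = (1·(-1) + 1·(-1) + 0·2; 1·(-1) + 6·(-1) + (-5)·2; 0·(-1) + (-5)·(-1) + (-2)·2) = (-2, -17, 1)
Mw1 = (-19, -109, 83)
w1·Mw1 = (-2)·(-19) + (-17)·(-109) + 1·83 = 1974; w1·w1 = (-2)·(-2) + (-17)·(-17) + 1·1 = 294
λ ≈ 1974/294 = 6.7143

6.7143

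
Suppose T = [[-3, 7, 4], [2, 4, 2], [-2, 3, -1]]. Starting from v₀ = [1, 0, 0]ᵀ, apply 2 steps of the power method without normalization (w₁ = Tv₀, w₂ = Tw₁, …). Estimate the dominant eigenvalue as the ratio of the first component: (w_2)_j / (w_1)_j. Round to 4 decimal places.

λ ≈ -5.0000

w1 = Tv₀ = (-3, 2, -2)
w2 = Tw1 = (15, -2, 14)
Ratio at component: 15 / -3 = -5.0000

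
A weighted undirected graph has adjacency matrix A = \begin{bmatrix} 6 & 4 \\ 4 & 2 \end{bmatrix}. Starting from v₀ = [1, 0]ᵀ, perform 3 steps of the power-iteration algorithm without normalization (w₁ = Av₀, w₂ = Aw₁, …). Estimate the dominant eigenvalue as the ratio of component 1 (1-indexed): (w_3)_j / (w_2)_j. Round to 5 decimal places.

w1 = Av₀ = (6·1 + 4·0; 4·1 + 2·0) = (6, 4)
w2 = Aw1 = (6·6 + 4·4; 4·6 + 2·4) = (52, 32)
w3 = Aw2 = (440, 272)
Ratio at component: 440 / 52 = 8.46154

λ ≈ 8.46154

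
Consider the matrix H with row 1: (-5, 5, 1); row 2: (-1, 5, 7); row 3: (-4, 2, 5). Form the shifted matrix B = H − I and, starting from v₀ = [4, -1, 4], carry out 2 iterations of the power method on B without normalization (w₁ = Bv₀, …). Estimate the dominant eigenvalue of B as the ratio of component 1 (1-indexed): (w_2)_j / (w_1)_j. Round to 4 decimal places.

μ ≈ -9.9200

B = H − I has rows (-6, 5, 1); (-1, 4, 7); (-4, 2, 4)
w1 = Bv₀ = (-25, 20, -2)
w2 = Bw1 = (248, 91, 132)
Ratio: 248/-25 = -9.9200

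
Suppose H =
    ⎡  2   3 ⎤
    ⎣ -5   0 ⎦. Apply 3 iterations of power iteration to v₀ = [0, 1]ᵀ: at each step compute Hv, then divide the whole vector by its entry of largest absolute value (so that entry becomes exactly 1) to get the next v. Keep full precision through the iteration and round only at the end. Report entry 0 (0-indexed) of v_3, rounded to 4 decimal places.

1.0000

Hv0 = (3.00000, 0.00000); divide by 3.00000 → v1 = (1.00000, 0.00000)
Hv1 = (2.00000, -5.00000); divide by -5.00000 → v2 = (-0.40000, 1.00000)
Hv2 = (2.20000, 2.00000); divide by 2.20000 → v3 = (1.00000, 0.90909)
Requested entry of v3: -33/-33 = 1.0000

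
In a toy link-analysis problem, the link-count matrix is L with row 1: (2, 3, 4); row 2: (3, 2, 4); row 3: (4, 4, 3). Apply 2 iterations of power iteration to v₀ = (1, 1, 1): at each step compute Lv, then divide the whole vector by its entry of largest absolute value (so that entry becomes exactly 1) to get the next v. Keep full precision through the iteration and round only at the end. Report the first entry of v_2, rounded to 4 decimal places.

Lv0 = (9.00000, 9.00000, 11.00000); divide by 11.00000 → v1 = (0.81818, 0.81818, 1.00000)
Lv1 = (8.09091, 8.09091, 9.54545); divide by 9.54545 → v2 = (0.84762, 0.84762, 1.00000)
Requested entry of v2: 89/105 = 0.8476

0.8476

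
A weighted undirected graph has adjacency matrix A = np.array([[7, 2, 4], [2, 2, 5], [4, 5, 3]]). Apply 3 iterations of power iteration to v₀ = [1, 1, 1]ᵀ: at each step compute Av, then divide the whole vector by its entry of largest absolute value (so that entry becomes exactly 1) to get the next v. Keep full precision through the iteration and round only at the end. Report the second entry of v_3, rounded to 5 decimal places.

0.64546

Av0 = (13.000000, 9.000000, 12.000000); divide by 13.000000 → v1 = (1.000000, 0.692308, 0.923077)
Av1 = (12.076923, 8.000000, 10.230769); divide by 12.076923 → v2 = (1.000000, 0.662420, 0.847134)
Av2 = (11.713376, 7.560510, 9.853503); divide by 11.713376 → v3 = (1.000000, 0.645459, 0.841218)
Requested entry of v3: 1187/1839 = 0.64546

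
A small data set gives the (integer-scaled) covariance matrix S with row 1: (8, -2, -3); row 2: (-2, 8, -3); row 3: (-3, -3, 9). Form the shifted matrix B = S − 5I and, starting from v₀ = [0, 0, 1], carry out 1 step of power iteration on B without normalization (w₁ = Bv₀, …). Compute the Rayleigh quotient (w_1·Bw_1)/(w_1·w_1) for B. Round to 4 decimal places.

B = S − 5I has rows (3, -2, -3); (-2, 3, -3); (-3, -3, 4)
w1 = Bv₀ = (3·0 + (-2)·0 + (-3)·1; (-2)·0 + 3·0 + (-3)·1; (-3)·0 + (-3)·0 + 4·1) = (-3, -3, 4)
Bw1 = (-15, -15, 34)
w1·Bw1 = 226; w1·w1 = 34; μ ≈ 226/34 = 6.6471

μ ≈ 6.6471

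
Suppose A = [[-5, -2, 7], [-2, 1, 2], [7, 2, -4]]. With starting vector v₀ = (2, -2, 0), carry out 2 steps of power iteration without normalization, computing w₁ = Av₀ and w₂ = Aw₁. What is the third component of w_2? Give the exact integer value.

w1 = Av₀ = ((-5)·2 + (-2)·(-2) + 7·0; (-2)·2 + 1·(-2) + 2·0; 7·2 + 2·(-2) + (-4)·0) = (-6, -6, 10)
w2 = Aw1 = ((-5)·(-6) + (-2)·(-6) + 7·10; (-2)·(-6) + 1·(-6) + 2·10; 7·(-6) + 2·(-6) + (-4)·10) = (112, 26, -94)
The requested component of w2 is -94.

-94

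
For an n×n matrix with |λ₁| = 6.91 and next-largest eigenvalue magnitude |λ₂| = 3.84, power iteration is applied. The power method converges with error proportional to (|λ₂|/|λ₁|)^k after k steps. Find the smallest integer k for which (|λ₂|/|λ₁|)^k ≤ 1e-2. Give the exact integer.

|λ₂/λ₁| = 3.84/6.91 = 0.55572
Need k ≥ ln(1e-2) / ln(0.55572) = -4.6052 / -0.5875 ≈ 7.839
Smallest integer k satisfying the bound: 8

8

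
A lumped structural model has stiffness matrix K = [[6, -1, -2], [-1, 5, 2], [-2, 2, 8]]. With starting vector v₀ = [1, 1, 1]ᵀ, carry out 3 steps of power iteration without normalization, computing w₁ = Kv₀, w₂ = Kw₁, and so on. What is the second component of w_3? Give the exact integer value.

359

w1 = Kv₀ = (3, 6, 8)
w2 = Kw1 = (-4, 43, 70)
w3 = Kw2 = (-207, 359, 654)
The requested component of w3 is 359.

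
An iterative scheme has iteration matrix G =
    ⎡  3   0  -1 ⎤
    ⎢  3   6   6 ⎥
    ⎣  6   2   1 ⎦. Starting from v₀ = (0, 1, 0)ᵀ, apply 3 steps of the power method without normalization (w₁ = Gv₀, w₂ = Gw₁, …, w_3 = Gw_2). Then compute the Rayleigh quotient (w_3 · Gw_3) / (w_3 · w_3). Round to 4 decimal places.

7.4307

w1 = Gv₀ = (3·0 + 0·1 + (-1)·0; 3·0 + 6·1 + 6·0; 6·0 + 2·1 + 1·0) = (0, 6, 2)
w2 = Gw1 = (3·0 + 0·6 + (-1)·2; 3·0 + 6·6 + 6·2; 6·0 + 2·6 + 1·2) = (-2, 48, 14)
w3 = Gw2 = (-20, 366, 98)
Gw3 = (-158, 2724, 710)
w3·Gw3 = (-20)·(-158) + 366·2724 + 98·710 = 1069724; w3·w3 = (-20)·(-20) + 366·366 + 98·98 = 143960
λ ≈ 1069724/143960 = 7.4307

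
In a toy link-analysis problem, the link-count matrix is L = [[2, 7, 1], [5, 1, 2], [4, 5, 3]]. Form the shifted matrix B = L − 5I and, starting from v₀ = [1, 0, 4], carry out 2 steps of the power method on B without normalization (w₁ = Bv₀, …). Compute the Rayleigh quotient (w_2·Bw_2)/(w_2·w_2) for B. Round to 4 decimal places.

B = L − 5I has rows (-3, 7, 1); (5, -4, 2); (4, 5, -2)
w1 = Bv₀ = ((-3)·1 + 7·0 + 1·4; 5·1 + (-4)·0 + 2·4; 4·1 + 5·0 + (-2)·4) = (1, 13, -4)
w2 = Bw1 = ((-3)·1 + 7·13 + 1·(-4); 5·1 + (-4)·13 + 2·(-4); 4·1 + 5·13 + (-2)·(-4)) = (84, -55, 77)
Bw2 = (-560, 794, -93)
w2·Bw2 = -97871; w2·w2 = 16010; μ ≈ -97871/16010 = -6.1131

-6.1131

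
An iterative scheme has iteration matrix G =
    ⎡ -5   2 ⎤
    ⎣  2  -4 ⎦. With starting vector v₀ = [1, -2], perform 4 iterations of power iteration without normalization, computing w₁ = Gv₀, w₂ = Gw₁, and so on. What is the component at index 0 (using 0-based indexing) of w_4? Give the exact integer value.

2929

w1 = Gv₀ = ((-5)·1 + 2·(-2); 2·1 + (-4)·(-2)) = (-9, 10)
w2 = Gw1 = ((-5)·(-9) + 2·10; 2·(-9) + (-4)·10) = (65, -58)
w3 = Gw2 = (-441, 362)
w4 = Gw3 = (2929, -2330)
The requested component of w4 is 2929.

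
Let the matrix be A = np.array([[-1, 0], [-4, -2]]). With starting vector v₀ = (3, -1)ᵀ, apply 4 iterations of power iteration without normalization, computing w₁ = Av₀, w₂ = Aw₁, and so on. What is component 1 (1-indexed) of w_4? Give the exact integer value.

w1 = Av₀ = ((-1)·3 + 0·(-1); (-4)·3 + (-2)·(-1)) = (-3, -10)
w2 = Aw1 = ((-1)·(-3) + 0·(-10); (-4)·(-3) + (-2)·(-10)) = (3, 32)
w3 = Aw2 = (-3, -76)
w4 = Aw3 = (3, 164)
The requested component of w4 is 3.

3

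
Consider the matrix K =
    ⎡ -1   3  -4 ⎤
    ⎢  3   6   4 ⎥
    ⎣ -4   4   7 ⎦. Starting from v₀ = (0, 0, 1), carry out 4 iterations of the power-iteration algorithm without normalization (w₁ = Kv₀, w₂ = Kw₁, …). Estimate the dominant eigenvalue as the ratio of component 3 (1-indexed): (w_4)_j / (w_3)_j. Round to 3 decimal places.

10.716

w1 = Kv₀ = (-4, 4, 7)
w2 = Kw1 = (-12, 40, 81)
w3 = Kw2 = (-192, 528, 775)
w4 = Kw3 = (-1324, 5692, 8305)
Ratio at component: 8305 / 775 = 10.716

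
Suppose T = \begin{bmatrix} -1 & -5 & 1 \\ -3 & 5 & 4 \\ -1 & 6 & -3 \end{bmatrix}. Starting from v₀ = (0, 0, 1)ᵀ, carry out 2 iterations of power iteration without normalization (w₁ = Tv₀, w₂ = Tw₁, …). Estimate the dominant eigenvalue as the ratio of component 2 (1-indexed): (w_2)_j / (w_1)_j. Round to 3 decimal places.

w1 = Tv₀ = ((-1)·0 + (-5)·0 + 1·1; (-3)·0 + 5·0 + 4·1; (-1)·0 + 6·0 + (-3)·1) = (1, 4, -3)
w2 = Tw1 = ((-1)·1 + (-5)·4 + 1·(-3); (-3)·1 + 5·4 + 4·(-3); (-1)·1 + 6·4 + (-3)·(-3)) = (-24, 5, 32)
Ratio at component: 5 / 4 = 1.250

λ ≈ 1.250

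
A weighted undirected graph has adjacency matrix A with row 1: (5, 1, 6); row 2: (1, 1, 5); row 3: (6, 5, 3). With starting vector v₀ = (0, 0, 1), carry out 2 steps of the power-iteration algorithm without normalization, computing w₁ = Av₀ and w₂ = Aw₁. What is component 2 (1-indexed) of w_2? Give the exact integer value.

26

w1 = Av₀ = (6, 5, 3)
w2 = Aw1 = (53, 26, 70)
The requested component of w2 is 26.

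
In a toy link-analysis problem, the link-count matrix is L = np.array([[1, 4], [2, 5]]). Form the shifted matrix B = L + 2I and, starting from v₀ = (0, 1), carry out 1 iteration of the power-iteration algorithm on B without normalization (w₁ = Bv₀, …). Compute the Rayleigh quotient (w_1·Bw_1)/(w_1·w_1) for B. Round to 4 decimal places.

8.6000

B = L + 2I has rows (3, 4); (2, 7)
w1 = Bv₀ = (3·0 + 4·1; 2·0 + 7·1) = (4, 7)
Bw1 = (40, 57)
w1·Bw1 = 559; w1·w1 = 65; μ ≈ 559/65 = 8.6000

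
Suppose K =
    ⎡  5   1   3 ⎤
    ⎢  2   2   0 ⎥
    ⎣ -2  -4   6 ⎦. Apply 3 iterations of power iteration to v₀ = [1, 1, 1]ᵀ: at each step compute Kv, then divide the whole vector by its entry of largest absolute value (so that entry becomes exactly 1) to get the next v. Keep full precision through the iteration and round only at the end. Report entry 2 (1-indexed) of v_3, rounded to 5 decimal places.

Kv0 = (9.000000, 4.000000, 0.000000); divide by 9.000000 → v1 = (1.000000, 0.444444, 0.000000)
Kv1 = (5.444444, 2.888889, -3.777778); divide by 5.444444 → v2 = (1.000000, 0.530612, -0.693878)
Kv2 = (3.448980, 3.061224, -8.285714); divide by -8.285714 → v3 = (-0.416256, -0.369458, 1.000000)
Requested entry of v3: 150/-406 = -0.36946

-0.36946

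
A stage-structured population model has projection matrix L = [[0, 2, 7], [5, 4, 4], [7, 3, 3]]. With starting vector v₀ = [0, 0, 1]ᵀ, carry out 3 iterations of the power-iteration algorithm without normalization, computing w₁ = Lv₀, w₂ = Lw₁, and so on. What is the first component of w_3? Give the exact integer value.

616

w1 = Lv₀ = (7, 4, 3)
w2 = Lw1 = (29, 63, 70)
w3 = Lw2 = (616, 677, 602)
The requested component of w3 is 616.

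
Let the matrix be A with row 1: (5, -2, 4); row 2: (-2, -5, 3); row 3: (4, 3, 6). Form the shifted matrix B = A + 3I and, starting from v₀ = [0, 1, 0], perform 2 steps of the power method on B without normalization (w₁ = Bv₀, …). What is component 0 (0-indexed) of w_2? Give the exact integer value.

0

B = A + 3I has rows (8, -2, 4); (-2, -2, 3); (4, 3, 9)
w1 = Bv₀ = (8·0 + (-2)·1 + 4·0; (-2)·0 + (-2)·1 + 3·0; 4·0 + 3·1 + 9·0) = (-2, -2, 3)
w2 = Bw1 = (8·(-2) + (-2)·(-2) + 4·3; (-2)·(-2) + (-2)·(-2) + 3·3; 4·(-2) + 3·(-2) + 9·3) = (0, 17, 13)
Requested component of w2: 0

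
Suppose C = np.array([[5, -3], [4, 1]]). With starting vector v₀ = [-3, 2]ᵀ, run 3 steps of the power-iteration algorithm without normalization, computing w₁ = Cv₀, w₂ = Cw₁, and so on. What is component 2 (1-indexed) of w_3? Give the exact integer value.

-394

w1 = Cv₀ = (5·(-3) + (-3)·2; 4·(-3) + 1·2) = (-21, -10)
w2 = Cw1 = (5·(-21) + (-3)·(-10); 4·(-21) + 1·(-10)) = (-75, -94)
w3 = Cw2 = (-93, -394)
The requested component of w3 is -394.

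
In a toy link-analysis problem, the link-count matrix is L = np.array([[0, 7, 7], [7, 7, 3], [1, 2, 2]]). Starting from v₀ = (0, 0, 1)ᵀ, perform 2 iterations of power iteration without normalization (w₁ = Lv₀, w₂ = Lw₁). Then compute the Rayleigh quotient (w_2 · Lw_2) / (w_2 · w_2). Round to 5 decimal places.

w1 = Lv₀ = (7, 3, 2)
w2 = Lw1 = (35, 76, 17)
Lw2 = (651, 828, 221)
w2·Lw2 = 35·651 + 76·828 + 17·221 = 89470; w2·w2 = 35·35 + 76·76 + 17·17 = 7290
λ ≈ 89470/7290 = 12.27298

λ ≈ 12.27298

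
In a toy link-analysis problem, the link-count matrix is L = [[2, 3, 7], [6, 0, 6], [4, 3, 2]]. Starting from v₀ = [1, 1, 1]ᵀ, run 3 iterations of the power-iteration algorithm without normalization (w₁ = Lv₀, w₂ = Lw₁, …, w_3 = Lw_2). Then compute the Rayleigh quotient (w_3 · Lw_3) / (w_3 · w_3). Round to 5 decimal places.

w1 = Lv₀ = (12, 12, 9)
w2 = Lw1 = (123, 126, 102)
w3 = Lw2 = (1338, 1350, 1074)
Lw3 = (14244, 14472, 11550)
w3·Lw3 = 1338·14244 + 1350·14472 + 1074·11550 = 51000372; w3·w3 = 1338·1338 + 1350·1350 + 1074·1074 = 4766220
λ ≈ 51000372/4766220 = 10.70038

10.70038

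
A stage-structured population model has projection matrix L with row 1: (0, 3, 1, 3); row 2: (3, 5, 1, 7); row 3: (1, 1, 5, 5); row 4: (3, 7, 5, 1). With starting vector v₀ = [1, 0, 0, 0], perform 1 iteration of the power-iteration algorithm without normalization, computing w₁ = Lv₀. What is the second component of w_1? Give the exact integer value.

w1 = Lv₀ = (0, 3, 1, 3)
The requested component of w1 is 3.

3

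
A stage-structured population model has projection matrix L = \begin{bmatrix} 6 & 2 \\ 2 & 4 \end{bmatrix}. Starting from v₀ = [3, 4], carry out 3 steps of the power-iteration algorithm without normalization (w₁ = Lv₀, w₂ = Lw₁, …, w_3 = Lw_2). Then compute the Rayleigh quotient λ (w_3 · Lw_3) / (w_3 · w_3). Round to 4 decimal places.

λ ≈ 7.2339

w1 = Lv₀ = (26, 22)
w2 = Lw1 = (200, 140)
w3 = Lw2 = (1480, 960)
Lw3 = (10800, 6800)
w3·Lw3 = 1480·10800 + 960·6800 = 22512000; w3·w3 = 1480·1480 + 960·960 = 3112000
λ ≈ 22512000/3112000 = 7.2339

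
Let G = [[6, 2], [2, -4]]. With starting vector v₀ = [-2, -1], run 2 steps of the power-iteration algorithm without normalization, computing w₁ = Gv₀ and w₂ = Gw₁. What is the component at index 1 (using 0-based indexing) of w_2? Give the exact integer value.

w1 = Gv₀ = (-14, 0)
w2 = Gw1 = (-84, -28)
The requested component of w2 is -28.

-28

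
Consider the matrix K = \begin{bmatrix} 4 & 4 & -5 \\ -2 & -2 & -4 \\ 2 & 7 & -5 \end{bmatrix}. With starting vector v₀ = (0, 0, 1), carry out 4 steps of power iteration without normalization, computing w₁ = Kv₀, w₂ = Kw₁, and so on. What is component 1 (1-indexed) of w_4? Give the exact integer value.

w1 = Kv₀ = (4·0 + 4·0 + (-5)·1; (-2)·0 + (-2)·0 + (-4)·1; 2·0 + 7·0 + (-5)·1) = (-5, -4, -5)
w2 = Kw1 = (4·(-5) + 4·(-4) + (-5)·(-5); (-2)·(-5) + (-2)·(-4) + (-4)·(-5); 2·(-5) + 7·(-4) + (-5)·(-5)) = (-11, 38, -13)
w3 = Kw2 = (173, -2, 309)
w4 = Kw3 = (-861, -1578, -1213)
The requested component of w4 is -861.

-861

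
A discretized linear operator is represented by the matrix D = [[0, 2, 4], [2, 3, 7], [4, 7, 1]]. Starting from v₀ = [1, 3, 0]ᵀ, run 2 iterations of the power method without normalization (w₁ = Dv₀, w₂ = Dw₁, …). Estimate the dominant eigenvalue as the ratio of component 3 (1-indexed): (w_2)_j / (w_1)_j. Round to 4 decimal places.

w1 = Dv₀ = (0·1 + 2·3 + 4·0; 2·1 + 3·3 + 7·0; 4·1 + 7·3 + 1·0) = (6, 11, 25)
w2 = Dw1 = (0·6 + 2·11 + 4·25; 2·6 + 3·11 + 7·25; 4·6 + 7·11 + 1·25) = (122, 220, 126)
Ratio at component: 126 / 25 = 5.0400

5.0400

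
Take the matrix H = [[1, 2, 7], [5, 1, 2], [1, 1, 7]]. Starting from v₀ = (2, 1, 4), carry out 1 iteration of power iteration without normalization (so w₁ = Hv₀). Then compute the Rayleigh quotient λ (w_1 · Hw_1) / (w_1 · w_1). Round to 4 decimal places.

9.4079

w1 = Hv₀ = (32, 19, 31)
Hw1 = (287, 241, 268)
w1·Hw1 = 32·287 + 19·241 + 31·268 = 22071; w1·w1 = 32·32 + 19·19 + 31·31 = 2346
λ ≈ 22071/2346 = 9.4079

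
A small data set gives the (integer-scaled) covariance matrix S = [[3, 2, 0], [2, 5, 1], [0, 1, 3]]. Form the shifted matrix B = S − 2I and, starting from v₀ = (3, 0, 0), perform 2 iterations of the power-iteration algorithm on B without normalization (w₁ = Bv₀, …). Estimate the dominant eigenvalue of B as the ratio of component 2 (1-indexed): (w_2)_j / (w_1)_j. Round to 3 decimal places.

B = S − 2I has rows (1, 2, 0); (2, 3, 1); (0, 1, 1)
w1 = Bv₀ = (3, 6, 0)
w2 = Bw1 = (15, 24, 6)
Ratio: 24/6 = 4.000

4.000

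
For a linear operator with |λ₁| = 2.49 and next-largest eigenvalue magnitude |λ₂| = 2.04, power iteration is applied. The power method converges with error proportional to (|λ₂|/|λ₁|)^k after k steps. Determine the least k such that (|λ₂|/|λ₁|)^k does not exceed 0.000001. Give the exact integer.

|λ₂/λ₁| = 2.04/2.49 = 0.81928
Need k ≥ ln(0.000001) / ln(0.81928) = -13.8155 / -0.1993 ≈ 69.309
Smallest integer k satisfying the bound: 70

70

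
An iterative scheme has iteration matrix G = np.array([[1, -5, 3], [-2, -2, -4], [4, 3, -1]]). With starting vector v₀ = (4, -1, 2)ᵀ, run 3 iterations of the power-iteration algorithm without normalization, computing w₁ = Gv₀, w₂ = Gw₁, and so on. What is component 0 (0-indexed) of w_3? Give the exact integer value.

w1 = Gv₀ = (1·4 + (-5)·(-1) + 3·2; (-2)·4 + (-2)·(-1) + (-4)·2; 4·4 + 3·(-1) + (-1)·2) = (15, -14, 11)
w2 = Gw1 = (1·15 + (-5)·(-14) + 3·11; (-2)·15 + (-2)·(-14) + (-4)·11; 4·15 + 3·(-14) + (-1)·11) = (118, -46, 7)
w3 = Gw2 = (369, -172, 327)
The requested component of w3 is 369.

369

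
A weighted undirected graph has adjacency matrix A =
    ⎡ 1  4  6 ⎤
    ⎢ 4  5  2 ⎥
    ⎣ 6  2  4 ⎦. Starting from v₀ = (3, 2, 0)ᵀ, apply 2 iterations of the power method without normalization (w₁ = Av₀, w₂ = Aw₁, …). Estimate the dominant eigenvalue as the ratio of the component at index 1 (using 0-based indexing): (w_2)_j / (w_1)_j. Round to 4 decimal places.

w1 = Av₀ = (1·3 + 4·2 + 6·0; 4·3 + 5·2 + 2·0; 6·3 + 2·2 + 4·0) = (11, 22, 22)
w2 = Aw1 = (1·11 + 4·22 + 6·22; 4·11 + 5·22 + 2·22; 6·11 + 2·22 + 4·22) = (231, 198, 198)
Ratio at component: 198 / 22 = 9.0000

9.0000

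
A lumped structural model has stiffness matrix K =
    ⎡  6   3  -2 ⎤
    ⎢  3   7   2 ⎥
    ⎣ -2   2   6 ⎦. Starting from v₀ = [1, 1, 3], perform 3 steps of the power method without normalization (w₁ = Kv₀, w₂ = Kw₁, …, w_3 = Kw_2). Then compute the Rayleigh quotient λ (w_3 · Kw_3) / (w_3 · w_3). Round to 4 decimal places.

w1 = Kv₀ = (3, 16, 18)
w2 = Kw1 = (30, 157, 134)
w3 = Kw2 = (383, 1457, 1058)
Kw3 = (4553, 13464, 8496)
w3·Kw3 = 383·4553 + 1457·13464 + 1058·8496 = 30349615; w3·w3 = 383·383 + 1457·1457 + 1058·1058 = 3388902
λ ≈ 30349615/3388902 = 8.9556

8.9556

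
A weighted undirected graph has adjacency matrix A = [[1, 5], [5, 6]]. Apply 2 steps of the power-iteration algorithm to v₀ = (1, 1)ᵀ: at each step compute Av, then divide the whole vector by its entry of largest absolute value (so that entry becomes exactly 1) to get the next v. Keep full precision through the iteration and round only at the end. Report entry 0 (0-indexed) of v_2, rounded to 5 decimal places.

Av0 = (6.000000, 11.000000); divide by 11.000000 → v1 = (0.545455, 1.000000)
Av1 = (5.545455, 8.727273); divide by 8.727273 → v2 = (0.635417, 1.000000)
Requested entry of v2: 61/96 = 0.63542

0.63542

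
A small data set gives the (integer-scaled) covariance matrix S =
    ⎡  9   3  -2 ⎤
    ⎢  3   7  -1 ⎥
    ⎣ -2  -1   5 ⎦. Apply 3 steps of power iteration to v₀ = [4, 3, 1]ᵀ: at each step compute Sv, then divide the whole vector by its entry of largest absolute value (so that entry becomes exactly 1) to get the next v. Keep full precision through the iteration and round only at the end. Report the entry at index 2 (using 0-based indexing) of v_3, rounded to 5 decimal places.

-0.35844

Sv0 = (43.000000, 32.000000, -6.000000); divide by 43.000000 → v1 = (1.000000, 0.744186, -0.139535)
Sv1 = (11.511628, 8.348837, -3.441860); divide by 11.511628 → v2 = (1.000000, 0.725253, -0.298990)
Sv2 = (11.773737, 8.375758, -4.220202); divide by 11.773737 → v3 = (1.000000, 0.711393, -0.358442)
Requested entry of v3: -2089/5828 = -0.35844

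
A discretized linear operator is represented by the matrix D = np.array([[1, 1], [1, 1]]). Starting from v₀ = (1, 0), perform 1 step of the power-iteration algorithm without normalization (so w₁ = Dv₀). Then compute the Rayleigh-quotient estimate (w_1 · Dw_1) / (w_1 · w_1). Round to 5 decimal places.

λ ≈ 2.00000

w1 = Dv₀ = (1·1 + 1·0; 1·1 + 1·0) = (1, 1)
Dw1 = (2, 2)
w1·Dw1 = 1·2 + 1·2 = 4; w1·w1 = 1·1 + 1·1 = 2
λ ≈ 4/2 = 2.00000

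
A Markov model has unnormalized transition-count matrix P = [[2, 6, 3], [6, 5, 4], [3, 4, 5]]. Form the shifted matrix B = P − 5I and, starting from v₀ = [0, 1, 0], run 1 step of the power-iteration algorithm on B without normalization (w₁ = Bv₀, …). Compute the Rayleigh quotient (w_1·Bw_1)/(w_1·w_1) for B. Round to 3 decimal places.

B = P − 5I has rows (-3, 6, 3); (6, 0, 4); (3, 4, 0)
w1 = Bv₀ = (6, 0, 4)
Bw1 = (-6, 52, 18)
w1·Bw1 = 36; w1·w1 = 52; μ ≈ 36/52 = 0.692

0.692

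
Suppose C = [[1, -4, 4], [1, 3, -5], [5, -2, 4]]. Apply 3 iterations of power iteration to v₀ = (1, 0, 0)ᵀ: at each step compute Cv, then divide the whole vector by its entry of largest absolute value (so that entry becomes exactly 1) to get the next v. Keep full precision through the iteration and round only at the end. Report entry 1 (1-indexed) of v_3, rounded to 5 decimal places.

Cv0 = (1.000000, 1.000000, 5.000000); divide by 5.000000 → v1 = (0.200000, 0.200000, 1.000000)
Cv1 = (3.400000, -4.200000, 4.600000); divide by 4.600000 → v2 = (0.739130, -0.913043, 1.000000)
Cv2 = (8.391304, -7.000000, 9.521739); divide by 9.521739 → v3 = (0.881279, -0.735160, 1.000000)
Requested entry of v3: 193/219 = 0.88128

0.88128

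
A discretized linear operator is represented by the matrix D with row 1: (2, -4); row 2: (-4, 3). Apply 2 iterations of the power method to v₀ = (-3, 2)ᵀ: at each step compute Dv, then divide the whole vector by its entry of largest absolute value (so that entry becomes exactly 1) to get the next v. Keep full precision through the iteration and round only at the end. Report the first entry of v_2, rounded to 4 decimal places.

-0.9091

Dv0 = (-14.00000, 18.00000); divide by 18.00000 → v1 = (-0.77778, 1.00000)
Dv1 = (-5.55556, 6.11111); divide by 6.11111 → v2 = (-0.90909, 1.00000)
Requested entry of v2: -100/110 = -0.9091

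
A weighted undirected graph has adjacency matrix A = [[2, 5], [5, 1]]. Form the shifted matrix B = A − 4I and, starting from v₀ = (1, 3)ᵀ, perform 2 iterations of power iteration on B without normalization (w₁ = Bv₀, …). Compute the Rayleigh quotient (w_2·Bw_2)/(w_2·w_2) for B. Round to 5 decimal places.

B = A − 4I has rows (-2, 5); (5, -3)
w1 = Bv₀ = (13, -4)
w2 = Bw1 = (-46, 77)
Bw2 = (477, -461)
w2·Bw2 = -57439; w2·w2 = 8045; μ ≈ -57439/8045 = -7.13971

-7.13971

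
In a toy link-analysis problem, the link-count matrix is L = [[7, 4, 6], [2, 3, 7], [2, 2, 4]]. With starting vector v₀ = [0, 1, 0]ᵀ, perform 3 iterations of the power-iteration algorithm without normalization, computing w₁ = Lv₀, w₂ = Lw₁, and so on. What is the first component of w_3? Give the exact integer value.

w1 = Lv₀ = (7·0 + 4·1 + 6·0; 2·0 + 3·1 + 7·0; 2·0 + 2·1 + 4·0) = (4, 3, 2)
w2 = Lw1 = (7·4 + 4·3 + 6·2; 2·4 + 3·3 + 7·2; 2·4 + 2·3 + 4·2) = (52, 31, 22)
w3 = Lw2 = (620, 351, 254)
The requested component of w3 is 620.

620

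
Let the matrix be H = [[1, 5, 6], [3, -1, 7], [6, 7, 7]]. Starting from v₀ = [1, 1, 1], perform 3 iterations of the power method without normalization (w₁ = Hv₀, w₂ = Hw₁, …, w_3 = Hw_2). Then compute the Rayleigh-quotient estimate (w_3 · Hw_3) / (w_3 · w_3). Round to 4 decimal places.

λ ≈ 14.7794

w1 = Hv₀ = (1·1 + 5·1 + 6·1; 3·1 + (-1)·1 + 7·1; 6·1 + 7·1 + 7·1) = (12, 9, 20)
w2 = Hw1 = (1·12 + 5·9 + 6·20; 3·12 + (-1)·9 + 7·20; 6·12 + 7·9 + 7·20) = (177, 167, 275)
w3 = Hw2 = (2662, 2289, 4156)
Hw3 = (39043, 34789, 61087)
w3·Hw3 = 2662·39043 + 2289·34789 + 4156·61087 = 437442059; w3·w3 = 2662·2662 + 2289·2289 + 4156·4156 = 29598101
λ ≈ 437442059/29598101 = 14.7794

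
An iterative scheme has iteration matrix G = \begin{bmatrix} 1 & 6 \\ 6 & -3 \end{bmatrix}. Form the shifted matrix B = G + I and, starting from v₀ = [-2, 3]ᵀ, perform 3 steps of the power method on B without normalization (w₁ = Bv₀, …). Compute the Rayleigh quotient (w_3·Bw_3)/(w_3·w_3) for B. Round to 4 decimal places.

B = G + I has rows (2, 6); (6, -2)
w1 = Bv₀ = (2·(-2) + 6·3; 6·(-2) + (-2)·3) = (14, -18)
w2 = Bw1 = (2·14 + 6·(-18); 6·14 + (-2)·(-18)) = (-80, 120)
w3 = Bw2 = (560, -720)
Bw3 = (-3200, 4800)
w3·Bw3 = -5248000; w3·w3 = 832000; μ ≈ -5248000/832000 = -6.3077

-6.3077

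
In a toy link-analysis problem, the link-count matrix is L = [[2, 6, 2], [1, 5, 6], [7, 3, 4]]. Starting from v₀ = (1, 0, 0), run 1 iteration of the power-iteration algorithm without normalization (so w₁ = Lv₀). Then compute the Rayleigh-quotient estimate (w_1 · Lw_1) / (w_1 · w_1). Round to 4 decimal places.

λ ≈ 7.6296

w1 = Lv₀ = (2, 1, 7)
Lw1 = (24, 49, 45)
w1·Lw1 = 2·24 + 1·49 + 7·45 = 412; w1·w1 = 2·2 + 1·1 + 7·7 = 54
λ ≈ 412/54 = 7.6296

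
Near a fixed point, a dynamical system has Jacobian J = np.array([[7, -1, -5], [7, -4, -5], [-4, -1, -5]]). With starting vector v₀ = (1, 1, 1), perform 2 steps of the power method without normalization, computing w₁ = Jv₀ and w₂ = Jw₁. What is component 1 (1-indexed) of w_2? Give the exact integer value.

59

w1 = Jv₀ = (7·1 + (-1)·1 + (-5)·1; 7·1 + (-4)·1 + (-5)·1; (-4)·1 + (-1)·1 + (-5)·1) = (1, -2, -10)
w2 = Jw1 = (7·1 + (-1)·(-2) + (-5)·(-10); 7·1 + (-4)·(-2) + (-5)·(-10); (-4)·1 + (-1)·(-2) + (-5)·(-10)) = (59, 65, 48)
The requested component of w2 is 59.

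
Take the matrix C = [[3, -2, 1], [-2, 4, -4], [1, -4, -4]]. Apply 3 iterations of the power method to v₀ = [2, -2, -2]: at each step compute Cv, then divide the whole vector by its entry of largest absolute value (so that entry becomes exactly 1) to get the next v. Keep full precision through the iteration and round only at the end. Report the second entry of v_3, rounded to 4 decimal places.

-0.4924

Cv0 = (8.00000, -4.00000, 18.00000); divide by 18.00000 → v1 = (0.44444, -0.22222, 1.00000)
Cv1 = (2.77778, -5.77778, -2.66667); divide by -5.77778 → v2 = (-0.48077, 1.00000, 0.46154)
Cv2 = (-2.98077, 3.11538, -6.32692); divide by -6.32692 → v3 = (0.47112, -0.49240, 1.00000)
Requested entry of v3: -324/658 = -0.4924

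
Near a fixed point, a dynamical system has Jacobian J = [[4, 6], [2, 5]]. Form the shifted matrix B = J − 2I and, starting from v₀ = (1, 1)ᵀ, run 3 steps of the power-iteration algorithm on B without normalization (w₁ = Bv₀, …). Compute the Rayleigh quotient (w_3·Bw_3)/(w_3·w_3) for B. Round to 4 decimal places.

B = J − 2I has rows (2, 6); (2, 3)
w1 = Bv₀ = (8, 5)
w2 = Bw1 = (46, 31)
w3 = Bw2 = (278, 185)
Bw3 = (1666, 1111)
w3·Bw3 = 668683; w3·w3 = 111509; μ ≈ 668683/111509 = 5.9967

μ ≈ 5.9967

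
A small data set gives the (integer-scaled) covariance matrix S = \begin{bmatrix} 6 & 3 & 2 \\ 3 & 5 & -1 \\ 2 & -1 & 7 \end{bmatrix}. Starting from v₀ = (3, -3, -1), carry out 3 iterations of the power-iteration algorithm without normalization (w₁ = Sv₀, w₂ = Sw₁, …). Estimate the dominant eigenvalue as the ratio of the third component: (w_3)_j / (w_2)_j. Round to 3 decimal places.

9.061

w1 = Sv₀ = (7, -5, 2)
w2 = Sw1 = (31, -6, 33)
w3 = Sw2 = (234, 30, 299)
Ratio at component: 299 / 33 = 9.061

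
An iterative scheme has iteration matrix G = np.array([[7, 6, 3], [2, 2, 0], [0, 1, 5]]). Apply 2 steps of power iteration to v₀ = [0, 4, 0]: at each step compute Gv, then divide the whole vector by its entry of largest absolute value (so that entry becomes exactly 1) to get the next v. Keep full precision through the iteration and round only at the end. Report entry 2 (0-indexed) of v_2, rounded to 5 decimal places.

0.12281

Gv0 = (24.000000, 8.000000, 4.000000); divide by 24.000000 → v1 = (1.000000, 0.333333, 0.166667)
Gv1 = (9.500000, 2.666667, 1.166667); divide by 9.500000 → v2 = (1.000000, 0.280702, 0.122807)
Requested entry of v2: 28/228 = 0.12281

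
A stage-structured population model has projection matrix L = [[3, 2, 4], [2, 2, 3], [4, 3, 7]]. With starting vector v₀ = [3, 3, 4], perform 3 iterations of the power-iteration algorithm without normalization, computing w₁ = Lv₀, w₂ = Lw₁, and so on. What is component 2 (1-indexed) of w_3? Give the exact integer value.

2805

w1 = Lv₀ = (3·3 + 2·3 + 4·4; 2·3 + 2·3 + 3·4; 4·3 + 3·3 + 7·4) = (31, 24, 49)
w2 = Lw1 = (3·31 + 2·24 + 4·49; 2·31 + 2·24 + 3·49; 4·31 + 3·24 + 7·49) = (337, 257, 539)
w3 = Lw2 = (3681, 2805, 5892)
The requested component of w3 is 2805.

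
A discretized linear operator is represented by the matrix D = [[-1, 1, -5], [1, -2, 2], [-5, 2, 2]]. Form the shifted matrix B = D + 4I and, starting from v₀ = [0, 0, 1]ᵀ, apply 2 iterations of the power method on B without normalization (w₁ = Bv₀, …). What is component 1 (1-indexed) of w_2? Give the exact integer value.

B = D + 4I has rows (3, 1, -5); (1, 2, 2); (-5, 2, 6)
w1 = Bv₀ = (3·0 + 1·0 + (-5)·1; 1·0 + 2·0 + 2·1; (-5)·0 + 2·0 + 6·1) = (-5, 2, 6)
w2 = Bw1 = (3·(-5) + 1·2 + (-5)·6; 1·(-5) + 2·2 + 2·6; (-5)·(-5) + 2·2 + 6·6) = (-43, 11, 65)
Requested component of w2: -43

-43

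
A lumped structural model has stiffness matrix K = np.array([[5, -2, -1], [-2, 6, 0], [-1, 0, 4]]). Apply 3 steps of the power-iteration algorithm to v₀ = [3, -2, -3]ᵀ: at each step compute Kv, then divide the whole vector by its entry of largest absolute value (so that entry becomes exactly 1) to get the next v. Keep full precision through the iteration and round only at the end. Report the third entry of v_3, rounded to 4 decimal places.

Kv0 = (22.00000, -18.00000, -15.00000); divide by 22.00000 → v1 = (1.00000, -0.81818, -0.68182)
Kv1 = (7.31818, -6.90909, -3.72727); divide by 7.31818 → v2 = (1.00000, -0.94410, -0.50932)
Kv2 = (7.39752, -7.66460, -3.03727); divide by -7.66460 → v3 = (-0.96515, 1.00000, 0.39627)
Requested entry of v3: -489/-1234 = 0.3963

0.3963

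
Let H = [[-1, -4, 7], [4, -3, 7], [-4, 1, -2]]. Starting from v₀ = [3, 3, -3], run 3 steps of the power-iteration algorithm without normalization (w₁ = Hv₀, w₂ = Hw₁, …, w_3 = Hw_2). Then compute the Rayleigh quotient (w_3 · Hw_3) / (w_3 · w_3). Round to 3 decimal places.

w1 = Hv₀ = (-36, -18, -3)
w2 = Hw1 = (87, -111, 132)
w3 = Hw2 = (1281, 1605, -723)
Hw3 = (-12762, -4752, -2073)
w3·Hw3 = 1281·(-12762) + 1605·(-4752) + (-723)·(-2073) = -22476303; w3·w3 = 1281·1281 + 1605·1605 + (-723)·(-723) = 4739715
λ ≈ -22476303/4739715 = -4.742

-4.742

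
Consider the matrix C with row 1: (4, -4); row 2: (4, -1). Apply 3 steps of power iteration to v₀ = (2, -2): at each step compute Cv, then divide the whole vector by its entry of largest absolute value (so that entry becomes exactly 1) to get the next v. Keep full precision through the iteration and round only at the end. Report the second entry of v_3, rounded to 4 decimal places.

Cv0 = (16.00000, 10.00000); divide by 16.00000 → v1 = (1.00000, 0.62500)
Cv1 = (1.50000, 3.37500); divide by 3.37500 → v2 = (0.44444, 1.00000)
Cv2 = (-2.22222, 0.77778); divide by -2.22222 → v3 = (1.00000, -0.35000)
Requested entry of v3: 42/-120 = -0.3500

-0.3500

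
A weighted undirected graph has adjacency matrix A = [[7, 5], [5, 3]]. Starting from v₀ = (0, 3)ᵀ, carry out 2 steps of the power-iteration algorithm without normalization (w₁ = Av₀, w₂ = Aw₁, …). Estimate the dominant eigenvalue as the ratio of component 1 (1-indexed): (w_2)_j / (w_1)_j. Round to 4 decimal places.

10.0000

w1 = Av₀ = (7·0 + 5·3; 5·0 + 3·3) = (15, 9)
w2 = Aw1 = (7·15 + 5·9; 5·15 + 3·9) = (150, 102)
Ratio at component: 150 / 15 = 10.0000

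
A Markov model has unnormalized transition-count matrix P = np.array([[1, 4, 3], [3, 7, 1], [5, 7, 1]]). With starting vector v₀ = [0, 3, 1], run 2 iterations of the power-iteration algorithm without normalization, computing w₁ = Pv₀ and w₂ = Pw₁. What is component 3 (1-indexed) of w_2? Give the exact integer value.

251

w1 = Pv₀ = (1·0 + 4·3 + 3·1; 3·0 + 7·3 + 1·1; 5·0 + 7·3 + 1·1) = (15, 22, 22)
w2 = Pw1 = (1·15 + 4·22 + 3·22; 3·15 + 7·22 + 1·22; 5·15 + 7·22 + 1·22) = (169, 221, 251)
The requested component of w2 is 251.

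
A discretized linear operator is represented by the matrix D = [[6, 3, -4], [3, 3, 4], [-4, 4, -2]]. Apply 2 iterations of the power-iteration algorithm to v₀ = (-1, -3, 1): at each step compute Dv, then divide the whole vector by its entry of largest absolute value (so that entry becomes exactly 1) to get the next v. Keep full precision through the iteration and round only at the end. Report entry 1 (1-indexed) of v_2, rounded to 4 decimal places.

Dv0 = (-19.00000, -8.00000, -10.00000); divide by -19.00000 → v1 = (1.00000, 0.42105, 0.52632)
Dv1 = (5.15789, 6.36842, -3.36842); divide by 6.36842 → v2 = (0.80992, 1.00000, -0.52893)
Requested entry of v2: -98/-121 = 0.8099

0.8099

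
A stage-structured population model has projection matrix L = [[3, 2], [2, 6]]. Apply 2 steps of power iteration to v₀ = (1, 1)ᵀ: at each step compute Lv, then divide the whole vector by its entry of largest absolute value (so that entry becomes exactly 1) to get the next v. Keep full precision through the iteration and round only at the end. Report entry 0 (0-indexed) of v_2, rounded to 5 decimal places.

0.53448

Lv0 = (5.000000, 8.000000); divide by 8.000000 → v1 = (0.625000, 1.000000)
Lv1 = (3.875000, 7.250000); divide by 7.250000 → v2 = (0.534483, 1.000000)
Requested entry of v2: 31/58 = 0.53448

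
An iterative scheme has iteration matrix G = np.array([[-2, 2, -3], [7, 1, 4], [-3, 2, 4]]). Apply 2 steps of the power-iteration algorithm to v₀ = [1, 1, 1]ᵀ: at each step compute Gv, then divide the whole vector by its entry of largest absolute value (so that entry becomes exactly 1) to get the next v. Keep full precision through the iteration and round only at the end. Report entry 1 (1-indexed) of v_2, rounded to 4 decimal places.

Gv0 = (-3.00000, 12.00000, 3.00000); divide by 12.00000 → v1 = (-0.25000, 1.00000, 0.25000)
Gv1 = (1.75000, 0.25000, 3.75000); divide by 3.75000 → v2 = (0.46667, 0.06667, 1.00000)
Requested entry of v2: 21/45 = 0.4667

0.4667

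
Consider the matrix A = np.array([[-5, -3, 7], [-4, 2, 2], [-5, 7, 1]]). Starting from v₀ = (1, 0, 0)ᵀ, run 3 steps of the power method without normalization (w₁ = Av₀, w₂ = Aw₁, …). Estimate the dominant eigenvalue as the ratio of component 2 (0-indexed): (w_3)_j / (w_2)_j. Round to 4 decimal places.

w1 = Av₀ = (-5, -4, -5)
w2 = Aw1 = (2, 2, -8)
w3 = Aw2 = (-72, -20, -4)
Ratio at component: -4 / -8 = 0.5000

0.5000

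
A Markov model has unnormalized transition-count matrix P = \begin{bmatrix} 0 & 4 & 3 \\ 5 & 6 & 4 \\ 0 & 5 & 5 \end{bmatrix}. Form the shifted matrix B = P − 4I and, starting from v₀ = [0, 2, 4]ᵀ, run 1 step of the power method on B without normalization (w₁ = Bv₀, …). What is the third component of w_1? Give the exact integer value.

B = P − 4I has rows (-4, 4, 3); (5, 2, 4); (0, 5, 1)
w1 = Bv₀ = ((-4)·0 + 4·2 + 3·4; 5·0 + 2·2 + 4·4; 0·0 + 5·2 + 1·4) = (20, 20, 14)
Requested component of w1: 14

14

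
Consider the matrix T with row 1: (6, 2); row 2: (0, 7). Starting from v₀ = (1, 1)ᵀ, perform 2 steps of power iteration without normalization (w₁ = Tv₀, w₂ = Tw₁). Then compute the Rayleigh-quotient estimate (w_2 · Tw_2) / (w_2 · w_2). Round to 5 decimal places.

λ ≈ 7.35741

w1 = Tv₀ = (8, 7)
w2 = Tw1 = (62, 49)
Tw2 = (470, 343)
w2·Tw2 = 62·470 + 49·343 = 45947; w2·w2 = 62·62 + 49·49 = 6245
λ ≈ 45947/6245 = 7.35741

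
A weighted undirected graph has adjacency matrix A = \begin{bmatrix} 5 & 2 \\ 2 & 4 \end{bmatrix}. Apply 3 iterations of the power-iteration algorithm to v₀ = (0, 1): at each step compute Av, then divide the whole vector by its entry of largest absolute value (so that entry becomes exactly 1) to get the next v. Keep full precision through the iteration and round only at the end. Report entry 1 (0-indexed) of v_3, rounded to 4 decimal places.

Av0 = (2.00000, 4.00000); divide by 4.00000 → v1 = (0.50000, 1.00000)
Av1 = (4.50000, 5.00000); divide by 5.00000 → v2 = (0.90000, 1.00000)
Av2 = (6.50000, 5.80000); divide by 6.50000 → v3 = (1.00000, 0.89231)
Requested entry of v3: 116/130 = 0.8923

0.8923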